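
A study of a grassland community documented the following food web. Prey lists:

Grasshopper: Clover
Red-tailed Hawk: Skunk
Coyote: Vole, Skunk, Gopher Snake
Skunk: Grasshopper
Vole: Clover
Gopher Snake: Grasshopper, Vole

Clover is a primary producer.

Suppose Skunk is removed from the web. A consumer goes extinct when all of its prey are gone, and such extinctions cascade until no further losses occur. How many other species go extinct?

Remove Skunk.
Round 1: Red-tailed Hawk (all prey gone) → extinct.
No further losses. Total secondary extinctions: 1.

1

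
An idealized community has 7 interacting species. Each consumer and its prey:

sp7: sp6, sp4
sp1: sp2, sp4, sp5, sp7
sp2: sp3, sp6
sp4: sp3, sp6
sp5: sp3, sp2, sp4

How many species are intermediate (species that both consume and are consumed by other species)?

4

Intermediate species (has both prey and predators): sp2, sp4, sp5, sp7.
Count: 4.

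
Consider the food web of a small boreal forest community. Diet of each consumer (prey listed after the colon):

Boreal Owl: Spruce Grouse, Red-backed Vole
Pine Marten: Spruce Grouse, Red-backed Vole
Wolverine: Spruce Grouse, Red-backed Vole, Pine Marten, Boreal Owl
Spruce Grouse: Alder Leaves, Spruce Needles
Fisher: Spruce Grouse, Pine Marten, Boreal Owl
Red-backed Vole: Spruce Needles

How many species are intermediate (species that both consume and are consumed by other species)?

4

Intermediate species (has both prey and predators): Spruce Grouse, Red-backed Vole, Pine Marten, Boreal Owl.
Count: 4.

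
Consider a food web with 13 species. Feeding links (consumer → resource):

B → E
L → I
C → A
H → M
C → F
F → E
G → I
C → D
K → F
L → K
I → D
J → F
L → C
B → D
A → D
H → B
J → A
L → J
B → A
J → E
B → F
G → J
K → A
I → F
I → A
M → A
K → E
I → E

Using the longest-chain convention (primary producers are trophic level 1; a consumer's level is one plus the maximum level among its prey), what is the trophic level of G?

Trophic level 4

E is a producer → level 1.
F eats E → level 2.
I eats F (level 2); other prey at levels: D 1, E 1, A 2 → level 3.
G eats I (level 3); other prey at levels: J 3 → level 4.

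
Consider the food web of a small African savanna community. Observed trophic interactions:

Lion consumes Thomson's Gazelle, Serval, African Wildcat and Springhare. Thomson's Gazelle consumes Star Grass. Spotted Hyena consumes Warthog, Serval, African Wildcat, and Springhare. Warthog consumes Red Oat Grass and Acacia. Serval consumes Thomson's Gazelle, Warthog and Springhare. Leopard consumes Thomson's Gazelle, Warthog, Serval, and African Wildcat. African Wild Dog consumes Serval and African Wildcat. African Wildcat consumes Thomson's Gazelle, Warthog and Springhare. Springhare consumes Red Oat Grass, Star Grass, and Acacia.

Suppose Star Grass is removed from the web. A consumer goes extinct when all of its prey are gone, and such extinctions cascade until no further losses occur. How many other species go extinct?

1

Remove Star Grass.
Round 1: Thomson's Gazelle (all prey gone) → extinct.
No further losses. Total secondary extinctions: 1.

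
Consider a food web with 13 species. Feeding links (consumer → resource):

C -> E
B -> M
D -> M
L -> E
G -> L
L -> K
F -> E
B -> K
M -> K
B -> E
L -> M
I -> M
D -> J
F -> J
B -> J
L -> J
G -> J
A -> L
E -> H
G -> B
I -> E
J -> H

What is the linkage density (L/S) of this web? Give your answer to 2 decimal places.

There are L = 22 links among S = 13 species.
L/S = 22/13 = 1.6923 ≈ 1.69.

L/S = 1.69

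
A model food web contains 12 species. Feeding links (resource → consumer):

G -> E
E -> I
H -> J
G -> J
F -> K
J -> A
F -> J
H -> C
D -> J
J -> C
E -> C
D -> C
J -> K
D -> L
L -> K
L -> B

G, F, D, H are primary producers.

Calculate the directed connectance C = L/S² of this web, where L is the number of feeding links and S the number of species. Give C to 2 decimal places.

The web has S = 12 species and L = 16 feeding links.
C = L / S² = 16 / 144 = 0.1111 ≈ 0.11.

C = 0.11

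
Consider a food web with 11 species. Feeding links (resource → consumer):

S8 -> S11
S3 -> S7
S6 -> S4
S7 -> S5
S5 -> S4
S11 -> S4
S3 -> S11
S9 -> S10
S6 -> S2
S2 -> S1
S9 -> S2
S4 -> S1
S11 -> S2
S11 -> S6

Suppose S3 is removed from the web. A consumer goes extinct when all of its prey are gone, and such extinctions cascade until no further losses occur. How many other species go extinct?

Remove S3.
Round 1: S7 (all prey gone) → extinct.
Round 2: S5 (all prey gone) → extinct.
No further losses. Total secondary extinctions: 2.

2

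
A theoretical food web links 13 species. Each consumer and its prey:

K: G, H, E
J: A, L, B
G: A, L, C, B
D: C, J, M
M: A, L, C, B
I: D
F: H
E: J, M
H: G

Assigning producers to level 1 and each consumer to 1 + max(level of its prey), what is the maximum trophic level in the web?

4

Producers (level 1): A, L, C, B.
A → J → E → K gives K level 4.
No species has a prey at level 4, so no species reaches level 5.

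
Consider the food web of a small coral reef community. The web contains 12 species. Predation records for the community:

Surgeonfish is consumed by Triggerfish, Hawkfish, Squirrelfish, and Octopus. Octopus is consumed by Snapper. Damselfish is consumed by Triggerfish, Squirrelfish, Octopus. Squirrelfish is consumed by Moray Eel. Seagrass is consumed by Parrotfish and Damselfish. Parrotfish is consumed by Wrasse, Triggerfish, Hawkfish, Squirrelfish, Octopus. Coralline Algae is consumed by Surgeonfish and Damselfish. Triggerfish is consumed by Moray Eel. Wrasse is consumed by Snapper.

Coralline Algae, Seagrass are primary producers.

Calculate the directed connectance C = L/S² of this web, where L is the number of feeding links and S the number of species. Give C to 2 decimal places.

The web has S = 12 species and L = 20 feeding links.
C = L / S² = 20 / 144 = 0.1389 ≈ 0.14.

C = 0.14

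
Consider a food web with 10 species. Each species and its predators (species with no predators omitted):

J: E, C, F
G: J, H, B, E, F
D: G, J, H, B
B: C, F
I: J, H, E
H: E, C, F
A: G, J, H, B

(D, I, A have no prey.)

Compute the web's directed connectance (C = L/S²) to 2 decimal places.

The web has S = 10 species and L = 24 feeding links.
C = L / S² = 24 / 100 = 0.2400 ≈ 0.24.

C = 0.24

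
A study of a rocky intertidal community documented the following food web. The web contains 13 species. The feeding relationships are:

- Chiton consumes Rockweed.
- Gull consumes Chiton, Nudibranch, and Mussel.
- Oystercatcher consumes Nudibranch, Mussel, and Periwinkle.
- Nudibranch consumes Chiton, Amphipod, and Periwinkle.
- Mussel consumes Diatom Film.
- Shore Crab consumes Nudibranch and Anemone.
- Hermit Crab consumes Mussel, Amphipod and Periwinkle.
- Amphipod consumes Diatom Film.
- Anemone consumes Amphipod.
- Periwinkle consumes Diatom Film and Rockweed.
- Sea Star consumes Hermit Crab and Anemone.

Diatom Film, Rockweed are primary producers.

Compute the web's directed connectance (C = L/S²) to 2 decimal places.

The web has S = 13 species and L = 22 feeding links.
C = L / S² = 22 / 169 = 0.1302 ≈ 0.13.

C = 0.13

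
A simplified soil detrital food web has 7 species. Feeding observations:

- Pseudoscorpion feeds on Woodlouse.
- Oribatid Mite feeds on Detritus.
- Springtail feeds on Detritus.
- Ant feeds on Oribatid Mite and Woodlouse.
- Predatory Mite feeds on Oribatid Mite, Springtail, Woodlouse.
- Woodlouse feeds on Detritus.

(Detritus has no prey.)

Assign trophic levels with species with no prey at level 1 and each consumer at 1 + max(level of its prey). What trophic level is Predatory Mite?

Detritus has no prey (basal) → level 1.
Oribatid Mite eats Detritus → level 2.
Predatory Mite eats Oribatid Mite (level 2); other prey at levels: Springtail 2, Woodlouse 2 → level 3.

Trophic level 3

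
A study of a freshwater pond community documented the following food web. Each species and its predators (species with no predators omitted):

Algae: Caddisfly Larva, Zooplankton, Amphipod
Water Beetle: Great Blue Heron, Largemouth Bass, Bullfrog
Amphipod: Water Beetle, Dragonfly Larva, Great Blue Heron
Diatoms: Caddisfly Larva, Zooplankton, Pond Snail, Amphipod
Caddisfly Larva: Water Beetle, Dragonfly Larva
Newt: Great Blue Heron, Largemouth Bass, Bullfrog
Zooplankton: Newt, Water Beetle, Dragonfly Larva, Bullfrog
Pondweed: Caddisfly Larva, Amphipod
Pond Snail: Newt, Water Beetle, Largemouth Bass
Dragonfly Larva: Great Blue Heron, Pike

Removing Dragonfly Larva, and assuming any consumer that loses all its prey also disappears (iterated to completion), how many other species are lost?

Remove Dragonfly Larva.
Round 1: Pike (all prey gone) → extinct.
No further losses. Total secondary extinctions: 1.

1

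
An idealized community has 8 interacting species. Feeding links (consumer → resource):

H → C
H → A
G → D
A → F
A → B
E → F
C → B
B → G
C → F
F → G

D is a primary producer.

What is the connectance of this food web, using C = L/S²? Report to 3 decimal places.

C = 0.156

The web has S = 8 species and L = 10 feeding links.
C = L / S² = 10 / 64 = 0.1562 ≈ 0.156.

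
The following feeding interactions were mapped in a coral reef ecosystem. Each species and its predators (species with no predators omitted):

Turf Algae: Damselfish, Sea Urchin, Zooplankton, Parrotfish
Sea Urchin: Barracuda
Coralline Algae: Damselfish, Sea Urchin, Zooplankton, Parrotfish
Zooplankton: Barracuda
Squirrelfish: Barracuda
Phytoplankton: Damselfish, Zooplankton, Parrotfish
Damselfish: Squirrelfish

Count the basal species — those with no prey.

Basal species (no prey listed): Turf Algae, Phytoplankton, Coralline Algae.
Count: 3.

3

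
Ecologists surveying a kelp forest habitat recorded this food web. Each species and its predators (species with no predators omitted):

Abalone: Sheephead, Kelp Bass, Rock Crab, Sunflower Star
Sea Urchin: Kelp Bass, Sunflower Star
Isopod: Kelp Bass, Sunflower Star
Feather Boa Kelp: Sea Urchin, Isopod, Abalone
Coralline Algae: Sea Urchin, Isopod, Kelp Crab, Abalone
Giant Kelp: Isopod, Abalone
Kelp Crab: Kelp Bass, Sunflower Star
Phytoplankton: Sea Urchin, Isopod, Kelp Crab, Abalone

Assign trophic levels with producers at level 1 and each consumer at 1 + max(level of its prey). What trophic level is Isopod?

Giant Kelp is a producer → level 1.
Isopod eats Giant Kelp (level 1); other prey at levels: Phytoplankton 1, Feather Boa Kelp 1, Coralline Algae 1 → level 2.

Trophic level 2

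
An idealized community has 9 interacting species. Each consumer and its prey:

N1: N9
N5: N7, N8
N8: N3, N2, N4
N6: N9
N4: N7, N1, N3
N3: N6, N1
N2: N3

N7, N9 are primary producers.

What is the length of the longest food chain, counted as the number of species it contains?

6 species

One longest chain: N9 → N6 → N3 → N2 → N8 → N5.
It has 6 species and 5 links.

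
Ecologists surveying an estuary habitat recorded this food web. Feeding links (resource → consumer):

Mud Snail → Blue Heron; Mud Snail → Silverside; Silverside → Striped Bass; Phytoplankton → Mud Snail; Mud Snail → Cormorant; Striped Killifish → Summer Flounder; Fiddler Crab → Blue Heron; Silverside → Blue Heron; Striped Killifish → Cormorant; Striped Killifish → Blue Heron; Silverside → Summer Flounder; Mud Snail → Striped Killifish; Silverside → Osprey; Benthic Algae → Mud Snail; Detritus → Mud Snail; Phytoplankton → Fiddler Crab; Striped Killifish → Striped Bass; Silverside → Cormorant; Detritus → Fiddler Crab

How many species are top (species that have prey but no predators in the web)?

5

Top species (has prey, but nothing eats it): Summer Flounder, Blue Heron, Osprey, Cormorant, Striped Bass.
Count: 5.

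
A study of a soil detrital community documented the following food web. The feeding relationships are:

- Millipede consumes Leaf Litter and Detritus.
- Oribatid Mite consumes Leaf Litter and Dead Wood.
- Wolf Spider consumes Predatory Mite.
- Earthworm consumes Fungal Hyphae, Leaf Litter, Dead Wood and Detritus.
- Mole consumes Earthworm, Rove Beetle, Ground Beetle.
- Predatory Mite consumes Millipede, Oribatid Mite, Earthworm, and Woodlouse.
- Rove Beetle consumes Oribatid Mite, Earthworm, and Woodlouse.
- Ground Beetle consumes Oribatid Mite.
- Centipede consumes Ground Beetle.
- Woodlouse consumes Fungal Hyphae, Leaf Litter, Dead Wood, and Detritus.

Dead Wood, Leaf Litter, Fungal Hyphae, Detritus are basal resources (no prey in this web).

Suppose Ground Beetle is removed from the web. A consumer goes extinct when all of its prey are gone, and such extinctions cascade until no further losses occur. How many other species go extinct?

1

Remove Ground Beetle.
Round 1: Centipede (all prey gone) → extinct.
No further losses. Total secondary extinctions: 1.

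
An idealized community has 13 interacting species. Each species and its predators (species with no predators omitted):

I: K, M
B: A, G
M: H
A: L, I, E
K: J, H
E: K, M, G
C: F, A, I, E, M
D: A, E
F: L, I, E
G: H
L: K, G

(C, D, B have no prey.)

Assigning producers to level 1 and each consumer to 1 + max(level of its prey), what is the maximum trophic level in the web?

Producers (level 1): C, D, B.
C → F → L → K → H gives H level 5.
No species has a prey at level 5, so no species reaches level 6.

5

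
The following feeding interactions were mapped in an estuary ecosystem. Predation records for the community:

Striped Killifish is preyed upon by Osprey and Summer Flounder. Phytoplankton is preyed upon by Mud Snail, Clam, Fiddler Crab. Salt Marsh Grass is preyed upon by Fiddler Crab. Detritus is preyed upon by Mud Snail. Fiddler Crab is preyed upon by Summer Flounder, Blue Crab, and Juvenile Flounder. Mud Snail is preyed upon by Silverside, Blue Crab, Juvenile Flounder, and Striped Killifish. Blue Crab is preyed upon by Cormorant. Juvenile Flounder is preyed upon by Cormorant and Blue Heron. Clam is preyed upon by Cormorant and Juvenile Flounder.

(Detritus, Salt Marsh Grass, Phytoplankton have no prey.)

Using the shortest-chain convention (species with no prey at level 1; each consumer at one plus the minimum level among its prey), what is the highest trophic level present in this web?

Basal resources (level 1): Detritus, Salt Marsh Grass, Phytoplankton.
Following each consumer down to its lowest-level prey: Salt Marsh Grass → Fiddler Crab → Juvenile Flounder → Blue Heron (levels 1 through 4).
All prey of Blue Heron (Juvenile Flounder 3) are at level 3 or above, so Blue Heron is at level 1 + 3 = 4.
Every consumer has at least one prey at level 3 or below, so none exceeds level 4.

4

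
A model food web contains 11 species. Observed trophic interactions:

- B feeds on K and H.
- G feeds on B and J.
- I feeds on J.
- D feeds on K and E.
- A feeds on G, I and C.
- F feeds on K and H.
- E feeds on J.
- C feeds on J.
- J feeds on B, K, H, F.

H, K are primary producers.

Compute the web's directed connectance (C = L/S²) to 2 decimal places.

The web has S = 11 species and L = 18 feeding links.
C = L / S² = 18 / 121 = 0.1488 ≈ 0.15.

C = 0.15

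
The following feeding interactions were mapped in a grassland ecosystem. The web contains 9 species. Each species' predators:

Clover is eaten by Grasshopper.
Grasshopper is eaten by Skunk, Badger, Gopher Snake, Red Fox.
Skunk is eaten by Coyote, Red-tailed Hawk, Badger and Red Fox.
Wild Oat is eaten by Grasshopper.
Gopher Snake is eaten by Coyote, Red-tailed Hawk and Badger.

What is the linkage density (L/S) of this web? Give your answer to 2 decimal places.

L/S = 1.44

There are L = 13 links among S = 9 species.
L/S = 13/9 = 1.4444 ≈ 1.44.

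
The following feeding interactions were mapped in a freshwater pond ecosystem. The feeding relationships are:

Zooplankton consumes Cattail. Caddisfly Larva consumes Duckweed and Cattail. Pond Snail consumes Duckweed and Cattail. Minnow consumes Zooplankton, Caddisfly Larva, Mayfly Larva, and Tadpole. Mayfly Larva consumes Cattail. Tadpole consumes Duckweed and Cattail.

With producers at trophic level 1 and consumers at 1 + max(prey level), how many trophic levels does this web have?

3

Producers (level 1): Duckweed, Cattail.
Duckweed → Tadpole → Minnow gives Minnow level 3.
No species has a prey at level 3, so no species reaches level 4.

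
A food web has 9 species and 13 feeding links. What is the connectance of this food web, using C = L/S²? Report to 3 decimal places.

The web has S = 9 species and L = 13 feeding links.
C = L / S² = 13 / 81 = 0.1605 ≈ 0.160.

C = 0.160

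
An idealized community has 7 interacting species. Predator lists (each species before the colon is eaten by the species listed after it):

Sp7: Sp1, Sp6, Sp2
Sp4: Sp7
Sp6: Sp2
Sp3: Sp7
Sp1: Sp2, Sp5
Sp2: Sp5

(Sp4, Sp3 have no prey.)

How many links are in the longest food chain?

4 links

One longest chain: Sp4 → Sp7 → Sp1 → Sp2 → Sp5.
It has 5 species and 4 links.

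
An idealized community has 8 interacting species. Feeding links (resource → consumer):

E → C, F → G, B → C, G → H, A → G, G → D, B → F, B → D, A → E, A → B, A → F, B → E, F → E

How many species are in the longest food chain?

One longest chain: A → B → F → G → D.
It has 5 species and 4 links.

5 species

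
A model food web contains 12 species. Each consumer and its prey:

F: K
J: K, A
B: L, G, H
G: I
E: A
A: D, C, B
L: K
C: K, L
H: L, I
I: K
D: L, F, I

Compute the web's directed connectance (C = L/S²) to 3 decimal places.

The web has S = 12 species and L = 20 feeding links.
C = L / S² = 20 / 144 = 0.1389 ≈ 0.139.

C = 0.139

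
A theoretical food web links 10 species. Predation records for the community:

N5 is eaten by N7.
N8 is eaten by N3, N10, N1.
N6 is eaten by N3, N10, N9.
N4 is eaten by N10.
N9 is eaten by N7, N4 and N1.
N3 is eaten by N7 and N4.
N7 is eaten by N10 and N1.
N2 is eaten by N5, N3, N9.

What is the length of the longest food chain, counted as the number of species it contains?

4 species

One longest chain: N8 → N3 → N7 → N1.
It has 4 species and 3 links.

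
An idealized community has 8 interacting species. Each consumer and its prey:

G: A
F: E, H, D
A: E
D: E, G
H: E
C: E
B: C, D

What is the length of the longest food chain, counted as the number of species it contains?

5 species

One longest chain: E → A → G → D → F.
It has 5 species and 4 links.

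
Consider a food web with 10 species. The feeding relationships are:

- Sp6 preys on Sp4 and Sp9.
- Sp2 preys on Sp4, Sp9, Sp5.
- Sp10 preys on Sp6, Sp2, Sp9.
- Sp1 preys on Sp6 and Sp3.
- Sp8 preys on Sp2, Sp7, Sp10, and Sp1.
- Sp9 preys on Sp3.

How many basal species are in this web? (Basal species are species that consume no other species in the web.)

Basal species (no prey listed): Sp3, Sp5, Sp4, Sp7.
Count: 4.

4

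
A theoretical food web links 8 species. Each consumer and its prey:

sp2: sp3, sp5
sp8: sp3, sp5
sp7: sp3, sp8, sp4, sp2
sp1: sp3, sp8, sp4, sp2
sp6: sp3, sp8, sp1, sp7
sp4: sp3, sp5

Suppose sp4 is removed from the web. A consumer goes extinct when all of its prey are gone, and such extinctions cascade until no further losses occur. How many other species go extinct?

0

Remove sp4.
Every predator of it retains at least one other prey: sp1 still has sp3, sp8, sp2; sp7 still has sp3, sp8, sp2.
No consumer loses all prey, so no secondary extinctions occur.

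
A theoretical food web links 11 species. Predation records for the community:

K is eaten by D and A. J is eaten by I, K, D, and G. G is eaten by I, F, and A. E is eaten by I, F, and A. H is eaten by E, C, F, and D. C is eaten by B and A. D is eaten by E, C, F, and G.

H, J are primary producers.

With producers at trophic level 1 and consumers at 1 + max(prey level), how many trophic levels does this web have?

Producers (level 1): H, J.
J → K → D → C → B gives B level 5.
No species has a prey at level 5, so no species reaches level 6.

5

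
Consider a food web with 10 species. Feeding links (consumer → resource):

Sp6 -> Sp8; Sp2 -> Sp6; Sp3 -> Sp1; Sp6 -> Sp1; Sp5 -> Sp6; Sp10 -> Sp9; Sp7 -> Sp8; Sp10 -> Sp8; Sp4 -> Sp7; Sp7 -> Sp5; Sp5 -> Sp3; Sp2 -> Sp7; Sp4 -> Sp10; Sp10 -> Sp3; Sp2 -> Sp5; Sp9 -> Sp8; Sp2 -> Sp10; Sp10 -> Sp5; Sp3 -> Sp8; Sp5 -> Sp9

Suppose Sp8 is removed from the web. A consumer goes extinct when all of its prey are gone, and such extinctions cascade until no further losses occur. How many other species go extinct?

1

Remove Sp8.
Round 1: Sp9 (all prey gone) → extinct.
No further losses. Total secondary extinctions: 1.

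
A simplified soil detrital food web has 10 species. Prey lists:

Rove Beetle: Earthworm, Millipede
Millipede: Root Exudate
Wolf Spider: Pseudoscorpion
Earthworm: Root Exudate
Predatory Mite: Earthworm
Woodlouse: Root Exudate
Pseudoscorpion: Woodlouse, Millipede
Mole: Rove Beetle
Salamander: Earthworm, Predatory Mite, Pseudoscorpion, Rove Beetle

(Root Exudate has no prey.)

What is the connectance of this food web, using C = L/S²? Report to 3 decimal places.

C = 0.140

The web has S = 10 species and L = 14 feeding links.
C = L / S² = 14 / 100 = 0.1400 ≈ 0.140.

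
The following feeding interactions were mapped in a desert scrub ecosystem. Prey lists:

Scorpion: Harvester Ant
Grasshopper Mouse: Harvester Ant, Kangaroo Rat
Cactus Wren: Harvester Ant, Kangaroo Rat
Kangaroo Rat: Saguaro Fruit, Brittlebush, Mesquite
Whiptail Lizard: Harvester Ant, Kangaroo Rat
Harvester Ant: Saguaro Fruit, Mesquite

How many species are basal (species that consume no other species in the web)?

Basal species (no prey listed): Saguaro Fruit, Brittlebush, Mesquite.
Count: 3.

3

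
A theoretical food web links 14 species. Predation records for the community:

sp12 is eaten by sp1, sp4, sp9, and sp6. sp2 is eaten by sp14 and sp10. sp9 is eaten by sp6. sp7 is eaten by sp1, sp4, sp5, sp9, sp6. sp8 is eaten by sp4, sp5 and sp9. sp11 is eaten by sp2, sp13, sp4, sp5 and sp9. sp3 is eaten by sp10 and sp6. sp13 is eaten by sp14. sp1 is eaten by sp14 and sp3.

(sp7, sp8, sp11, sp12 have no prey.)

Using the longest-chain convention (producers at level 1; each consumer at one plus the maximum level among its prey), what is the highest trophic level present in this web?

4

Producers (level 1): sp7, sp8, sp11, sp12.
sp7 → sp1 → sp3 → sp10 gives sp10 level 4.
No species has a prey at level 4, so no species reaches level 5.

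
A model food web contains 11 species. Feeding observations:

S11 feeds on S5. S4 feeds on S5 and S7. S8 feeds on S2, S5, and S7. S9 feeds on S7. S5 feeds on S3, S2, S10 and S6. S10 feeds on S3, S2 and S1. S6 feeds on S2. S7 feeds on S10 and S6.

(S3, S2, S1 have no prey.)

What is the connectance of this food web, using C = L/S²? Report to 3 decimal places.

C = 0.140

The web has S = 11 species and L = 17 feeding links.
C = L / S² = 17 / 121 = 0.1405 ≈ 0.140.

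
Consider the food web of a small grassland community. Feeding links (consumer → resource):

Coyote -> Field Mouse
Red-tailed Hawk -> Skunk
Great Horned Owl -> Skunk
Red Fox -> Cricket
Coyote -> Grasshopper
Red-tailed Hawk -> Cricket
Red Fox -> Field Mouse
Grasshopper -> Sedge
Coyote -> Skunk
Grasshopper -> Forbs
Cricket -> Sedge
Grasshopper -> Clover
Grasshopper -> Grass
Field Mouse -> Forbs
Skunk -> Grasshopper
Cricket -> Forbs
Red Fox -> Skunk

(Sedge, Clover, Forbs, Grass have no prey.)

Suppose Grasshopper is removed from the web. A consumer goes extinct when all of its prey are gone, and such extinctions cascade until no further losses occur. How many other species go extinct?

Remove Grasshopper.
Round 1: Skunk (all prey gone) → extinct.
Round 2: Great Horned Owl (all prey gone) → extinct.
No further losses. Total secondary extinctions: 2.

2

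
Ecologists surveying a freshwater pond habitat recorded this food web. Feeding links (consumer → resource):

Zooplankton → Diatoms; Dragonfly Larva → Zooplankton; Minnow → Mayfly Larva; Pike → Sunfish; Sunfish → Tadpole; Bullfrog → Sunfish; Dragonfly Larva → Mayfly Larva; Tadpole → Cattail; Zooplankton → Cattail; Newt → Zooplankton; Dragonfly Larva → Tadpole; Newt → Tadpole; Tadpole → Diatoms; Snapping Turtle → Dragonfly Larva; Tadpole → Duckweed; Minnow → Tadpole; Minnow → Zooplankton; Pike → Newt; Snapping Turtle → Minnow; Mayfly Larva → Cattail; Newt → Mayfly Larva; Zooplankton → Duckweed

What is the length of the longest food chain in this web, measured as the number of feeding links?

3 links

One longest chain: Cattail → Tadpole → Newt → Pike.
It has 4 species and 3 links.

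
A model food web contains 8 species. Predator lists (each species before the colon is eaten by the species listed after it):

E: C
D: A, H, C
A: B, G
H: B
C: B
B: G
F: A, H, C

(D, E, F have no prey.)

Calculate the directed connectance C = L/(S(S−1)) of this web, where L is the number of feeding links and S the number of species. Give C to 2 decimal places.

The web has S = 8 species and L = 12 feeding links.
C = L / (S(S−1)) = 12 / 56 = 0.2143 ≈ 0.21.

C = 0.21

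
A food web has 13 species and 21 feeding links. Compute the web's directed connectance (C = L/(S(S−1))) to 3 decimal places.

The web has S = 13 species and L = 21 feeding links.
C = L / (S(S−1)) = 21 / 156 = 0.1346 ≈ 0.135.

C = 0.135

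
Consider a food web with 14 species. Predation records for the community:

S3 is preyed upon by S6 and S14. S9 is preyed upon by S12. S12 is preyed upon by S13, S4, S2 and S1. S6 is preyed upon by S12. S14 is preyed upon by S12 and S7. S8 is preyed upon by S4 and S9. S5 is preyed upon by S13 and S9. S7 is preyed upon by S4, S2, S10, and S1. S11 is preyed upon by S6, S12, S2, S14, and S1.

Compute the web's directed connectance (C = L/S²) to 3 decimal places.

C = 0.117

The web has S = 14 species and L = 23 feeding links.
C = L / S² = 23 / 196 = 0.1173 ≈ 0.117.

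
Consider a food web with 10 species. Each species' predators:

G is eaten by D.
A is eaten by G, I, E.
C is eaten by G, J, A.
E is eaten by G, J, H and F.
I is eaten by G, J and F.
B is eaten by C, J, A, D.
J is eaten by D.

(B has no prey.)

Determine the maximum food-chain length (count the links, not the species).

5 links

One longest chain: B → C → A → I → J → D.
It has 6 species and 5 links.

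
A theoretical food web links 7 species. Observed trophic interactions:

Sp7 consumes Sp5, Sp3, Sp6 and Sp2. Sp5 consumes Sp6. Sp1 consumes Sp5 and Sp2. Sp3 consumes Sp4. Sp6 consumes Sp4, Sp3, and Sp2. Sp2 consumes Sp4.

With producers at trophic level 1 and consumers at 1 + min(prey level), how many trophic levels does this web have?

Producers (level 1): Sp4.
Following each consumer down to its lowest-level prey: Sp4 → Sp3 → Sp7 (levels 1 through 3).
All prey of Sp7 (Sp3 2, Sp2 2, Sp6 2, Sp5 3) are at level 2 or above, so Sp7 is at level 1 + 2 = 3.
Every consumer has at least one prey at level 2 or below, so none exceeds level 3.

3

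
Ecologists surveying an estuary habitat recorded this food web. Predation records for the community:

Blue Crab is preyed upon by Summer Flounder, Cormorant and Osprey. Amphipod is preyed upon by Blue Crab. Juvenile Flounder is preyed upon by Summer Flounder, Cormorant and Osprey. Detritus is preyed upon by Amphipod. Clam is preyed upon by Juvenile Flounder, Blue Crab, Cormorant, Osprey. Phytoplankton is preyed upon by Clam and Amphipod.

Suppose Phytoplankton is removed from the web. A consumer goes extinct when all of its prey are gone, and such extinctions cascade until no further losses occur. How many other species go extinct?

Remove Phytoplankton.
Round 1: Clam (all prey gone) → extinct.
Round 2: Juvenile Flounder (all prey gone) → extinct.
No further losses. Total secondary extinctions: 2.

2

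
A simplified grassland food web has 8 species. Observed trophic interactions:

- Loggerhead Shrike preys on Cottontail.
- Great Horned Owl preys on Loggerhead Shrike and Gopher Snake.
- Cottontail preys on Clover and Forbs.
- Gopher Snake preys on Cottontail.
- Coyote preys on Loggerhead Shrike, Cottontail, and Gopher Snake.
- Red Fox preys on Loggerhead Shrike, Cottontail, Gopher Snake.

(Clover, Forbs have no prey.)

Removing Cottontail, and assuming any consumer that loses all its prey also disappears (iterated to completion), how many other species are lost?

Remove Cottontail.
Round 1: Gopher Snake (all prey gone), Loggerhead Shrike (all prey gone) → extinct.
Round 2: Red Fox (all prey gone), Great Horned Owl (all prey gone), Coyote (all prey gone) → extinct.
No further losses. Total secondary extinctions: 5.

5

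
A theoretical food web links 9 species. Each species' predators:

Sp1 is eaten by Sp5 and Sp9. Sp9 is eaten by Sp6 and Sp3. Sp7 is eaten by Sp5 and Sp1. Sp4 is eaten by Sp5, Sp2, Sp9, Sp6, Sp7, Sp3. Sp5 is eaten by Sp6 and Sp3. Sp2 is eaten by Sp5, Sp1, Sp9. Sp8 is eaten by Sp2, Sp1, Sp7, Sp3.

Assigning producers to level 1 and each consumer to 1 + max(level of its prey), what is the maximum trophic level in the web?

5

Producers (level 1): Sp8, Sp4.
Sp8 → Sp2 → Sp1 → Sp5 → Sp3 gives Sp3 level 5.
No species has a prey at level 5, so no species reaches level 6.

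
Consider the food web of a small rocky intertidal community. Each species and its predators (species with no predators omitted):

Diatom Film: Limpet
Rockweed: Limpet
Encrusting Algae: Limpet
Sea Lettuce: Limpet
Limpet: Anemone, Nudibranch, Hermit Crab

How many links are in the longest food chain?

One longest chain: Diatom Film → Limpet → Anemone.
It has 3 species and 2 links.

2 links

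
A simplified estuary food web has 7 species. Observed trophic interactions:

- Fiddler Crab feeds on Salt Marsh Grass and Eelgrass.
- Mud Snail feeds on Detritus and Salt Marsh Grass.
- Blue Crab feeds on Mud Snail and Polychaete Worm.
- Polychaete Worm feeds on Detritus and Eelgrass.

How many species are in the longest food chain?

3 species

One longest chain: Eelgrass → Polychaete Worm → Blue Crab.
It has 3 species and 2 links.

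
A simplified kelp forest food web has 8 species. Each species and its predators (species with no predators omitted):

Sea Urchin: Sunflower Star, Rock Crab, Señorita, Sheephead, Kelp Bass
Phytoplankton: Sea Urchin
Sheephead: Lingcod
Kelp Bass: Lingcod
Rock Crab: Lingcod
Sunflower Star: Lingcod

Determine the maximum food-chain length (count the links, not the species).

One longest chain: Phytoplankton → Sea Urchin → Sunflower Star → Lingcod.
It has 4 species and 3 links.

3 links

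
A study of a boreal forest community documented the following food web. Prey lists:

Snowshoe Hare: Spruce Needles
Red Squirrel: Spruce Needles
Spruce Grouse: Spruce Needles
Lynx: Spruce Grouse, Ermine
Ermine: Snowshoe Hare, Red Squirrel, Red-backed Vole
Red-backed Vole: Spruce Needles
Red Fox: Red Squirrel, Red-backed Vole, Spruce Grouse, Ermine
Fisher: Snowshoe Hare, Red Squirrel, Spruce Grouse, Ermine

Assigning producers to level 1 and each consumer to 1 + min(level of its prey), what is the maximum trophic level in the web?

Producers (level 1): Spruce Needles.
Following each consumer down to its lowest-level prey: Spruce Needles → Snowshoe Hare → Ermine (levels 1 through 3).
All prey of Ermine (Snowshoe Hare 2, Red Squirrel 2, Red-backed Vole 2) are at level 2 or above, so Ermine is at level 1 + 2 = 3.
Every consumer has at least one prey at level 2 or below, so none exceeds level 3.

3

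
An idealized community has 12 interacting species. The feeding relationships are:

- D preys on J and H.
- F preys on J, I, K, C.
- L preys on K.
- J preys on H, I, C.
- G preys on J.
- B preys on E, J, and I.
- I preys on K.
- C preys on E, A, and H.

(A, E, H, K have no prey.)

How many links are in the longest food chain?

3 links

One longest chain: A → C → J → F.
It has 4 species and 3 links.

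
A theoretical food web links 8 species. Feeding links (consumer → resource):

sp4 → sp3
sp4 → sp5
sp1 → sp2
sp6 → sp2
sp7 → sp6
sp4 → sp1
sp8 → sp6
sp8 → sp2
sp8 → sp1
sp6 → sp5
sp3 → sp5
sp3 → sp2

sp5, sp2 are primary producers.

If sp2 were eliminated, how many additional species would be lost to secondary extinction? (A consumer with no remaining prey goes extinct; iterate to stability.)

Remove sp2.
Round 1: sp1 (all prey gone) → extinct.
No further losses. Total secondary extinctions: 1.

1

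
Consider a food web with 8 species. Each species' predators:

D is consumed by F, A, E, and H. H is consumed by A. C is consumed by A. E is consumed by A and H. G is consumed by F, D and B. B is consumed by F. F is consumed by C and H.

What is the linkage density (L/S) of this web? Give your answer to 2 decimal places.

L/S = 1.75

There are L = 14 links among S = 8 species.
L/S = 14/8 = 1.7500 ≈ 1.75.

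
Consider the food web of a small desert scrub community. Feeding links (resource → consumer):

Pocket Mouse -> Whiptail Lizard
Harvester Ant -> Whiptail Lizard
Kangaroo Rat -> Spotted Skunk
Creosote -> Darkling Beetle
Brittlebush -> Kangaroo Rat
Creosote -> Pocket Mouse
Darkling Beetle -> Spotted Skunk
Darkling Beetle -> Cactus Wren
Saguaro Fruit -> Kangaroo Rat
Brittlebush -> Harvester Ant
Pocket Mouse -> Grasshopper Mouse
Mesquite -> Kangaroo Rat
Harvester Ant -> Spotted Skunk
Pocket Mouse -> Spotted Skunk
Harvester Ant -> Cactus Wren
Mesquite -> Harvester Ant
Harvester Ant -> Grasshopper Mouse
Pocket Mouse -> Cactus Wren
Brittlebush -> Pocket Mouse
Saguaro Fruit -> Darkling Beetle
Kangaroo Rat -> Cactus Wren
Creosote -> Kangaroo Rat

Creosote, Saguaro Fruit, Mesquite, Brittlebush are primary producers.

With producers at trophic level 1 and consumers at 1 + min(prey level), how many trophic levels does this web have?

3

Producers (level 1): Creosote, Saguaro Fruit, Mesquite, Brittlebush.
Following each consumer down to its lowest-level prey: Creosote → Kangaroo Rat → Cactus Wren (levels 1 through 3).
All prey of Cactus Wren (Kangaroo Rat 2, Harvester Ant 2, Pocket Mouse 2, Darkling Beetle 2) are at level 2 or above, so Cactus Wren is at level 1 + 2 = 3.
Every consumer has at least one prey at level 2 or below, so none exceeds level 3.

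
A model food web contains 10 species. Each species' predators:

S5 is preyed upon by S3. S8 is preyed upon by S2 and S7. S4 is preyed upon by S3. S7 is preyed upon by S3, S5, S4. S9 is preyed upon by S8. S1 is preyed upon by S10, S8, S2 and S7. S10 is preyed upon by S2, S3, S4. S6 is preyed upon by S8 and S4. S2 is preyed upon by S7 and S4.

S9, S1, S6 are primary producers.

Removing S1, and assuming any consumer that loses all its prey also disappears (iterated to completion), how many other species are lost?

Remove S1.
Round 1: S10 (all prey gone) → extinct.
No further losses. Total secondary extinctions: 1.

1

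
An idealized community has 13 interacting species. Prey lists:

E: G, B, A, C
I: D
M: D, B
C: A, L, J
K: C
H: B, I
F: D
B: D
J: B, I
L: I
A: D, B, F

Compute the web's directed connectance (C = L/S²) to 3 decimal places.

The web has S = 13 species and L = 21 feeding links.
C = L / S² = 21 / 169 = 0.1243 ≈ 0.124.

C = 0.124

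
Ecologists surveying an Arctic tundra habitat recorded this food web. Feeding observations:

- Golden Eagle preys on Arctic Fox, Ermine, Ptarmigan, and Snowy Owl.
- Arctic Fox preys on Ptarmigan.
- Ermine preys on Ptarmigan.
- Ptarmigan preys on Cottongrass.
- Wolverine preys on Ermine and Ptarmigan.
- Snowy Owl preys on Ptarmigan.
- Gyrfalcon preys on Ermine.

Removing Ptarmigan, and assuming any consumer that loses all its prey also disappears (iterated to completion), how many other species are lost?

Remove Ptarmigan.
Round 1: Arctic Fox (all prey gone), Snowy Owl (all prey gone), Ermine (all prey gone) → extinct.
Round 2: Gyrfalcon (all prey gone), Golden Eagle (all prey gone), Wolverine (all prey gone) → extinct.
No further losses. Total secondary extinctions: 6.

6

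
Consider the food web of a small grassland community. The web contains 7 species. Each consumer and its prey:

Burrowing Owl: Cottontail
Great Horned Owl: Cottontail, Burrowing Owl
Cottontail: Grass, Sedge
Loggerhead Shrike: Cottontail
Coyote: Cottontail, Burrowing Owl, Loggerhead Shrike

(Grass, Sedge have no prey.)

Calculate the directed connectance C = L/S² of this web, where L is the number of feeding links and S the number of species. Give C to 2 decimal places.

The web has S = 7 species and L = 9 feeding links.
C = L / S² = 9 / 49 = 0.1837 ≈ 0.18.

C = 0.18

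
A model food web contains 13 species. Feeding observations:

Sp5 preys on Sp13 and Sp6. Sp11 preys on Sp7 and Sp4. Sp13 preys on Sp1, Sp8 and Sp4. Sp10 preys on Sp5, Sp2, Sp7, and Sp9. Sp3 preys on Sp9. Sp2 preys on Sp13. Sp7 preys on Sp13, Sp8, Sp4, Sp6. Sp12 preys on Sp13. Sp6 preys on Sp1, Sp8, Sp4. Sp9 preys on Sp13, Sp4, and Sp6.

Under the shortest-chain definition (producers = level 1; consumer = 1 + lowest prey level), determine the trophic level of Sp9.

Trophic level 2

Sp4 is a producer → level 1.
Sp9 eats Sp4 → level 2.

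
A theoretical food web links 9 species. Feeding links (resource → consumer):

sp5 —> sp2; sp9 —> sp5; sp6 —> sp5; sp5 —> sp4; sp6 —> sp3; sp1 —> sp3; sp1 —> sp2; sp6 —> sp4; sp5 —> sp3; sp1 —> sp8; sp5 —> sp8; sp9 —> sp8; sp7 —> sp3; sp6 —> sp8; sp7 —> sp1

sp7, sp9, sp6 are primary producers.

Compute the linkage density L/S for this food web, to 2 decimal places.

L/S = 1.67

There are L = 15 links among S = 9 species.
L/S = 15/9 = 1.6667 ≈ 1.67.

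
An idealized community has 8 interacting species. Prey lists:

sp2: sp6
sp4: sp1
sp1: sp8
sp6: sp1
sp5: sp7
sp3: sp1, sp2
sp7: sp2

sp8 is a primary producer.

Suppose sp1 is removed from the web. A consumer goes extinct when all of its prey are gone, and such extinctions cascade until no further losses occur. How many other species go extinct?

Remove sp1.
Round 1: sp4 (all prey gone), sp6 (all prey gone) → extinct.
Round 2: sp2 (all prey gone) → extinct.
Round 3: sp3 (all prey gone), sp7 (all prey gone) → extinct.
Round 4: sp5 (all prey gone) → extinct.
No further losses. Total secondary extinctions: 6.

6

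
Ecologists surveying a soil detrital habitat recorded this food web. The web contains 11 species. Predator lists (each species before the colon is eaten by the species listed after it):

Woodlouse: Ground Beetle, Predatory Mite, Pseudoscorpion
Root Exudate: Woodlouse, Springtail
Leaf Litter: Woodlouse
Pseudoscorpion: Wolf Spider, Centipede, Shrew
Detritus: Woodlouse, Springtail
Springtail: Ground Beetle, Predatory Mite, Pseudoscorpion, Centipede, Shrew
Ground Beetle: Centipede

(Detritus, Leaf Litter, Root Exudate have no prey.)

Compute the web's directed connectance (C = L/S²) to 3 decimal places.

The web has S = 11 species and L = 17 feeding links.
C = L / S² = 17 / 121 = 0.1405 ≈ 0.140.

C = 0.140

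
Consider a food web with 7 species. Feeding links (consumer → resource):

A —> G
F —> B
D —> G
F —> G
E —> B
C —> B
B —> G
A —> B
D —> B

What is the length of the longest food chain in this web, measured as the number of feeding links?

2 links

One longest chain: G → B → D.
It has 3 species and 2 links.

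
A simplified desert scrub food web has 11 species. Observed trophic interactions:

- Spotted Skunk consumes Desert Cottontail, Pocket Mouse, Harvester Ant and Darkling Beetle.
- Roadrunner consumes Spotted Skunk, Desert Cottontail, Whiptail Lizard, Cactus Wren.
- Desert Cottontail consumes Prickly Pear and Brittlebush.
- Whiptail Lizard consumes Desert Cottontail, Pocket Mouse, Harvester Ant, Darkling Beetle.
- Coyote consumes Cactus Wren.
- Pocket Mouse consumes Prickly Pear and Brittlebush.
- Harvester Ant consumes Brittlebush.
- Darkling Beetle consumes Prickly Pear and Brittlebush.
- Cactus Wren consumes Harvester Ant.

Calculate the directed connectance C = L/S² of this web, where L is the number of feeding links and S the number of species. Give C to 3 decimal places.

The web has S = 11 species and L = 21 feeding links.
C = L / S² = 21 / 121 = 0.1736 ≈ 0.174.

C = 0.174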